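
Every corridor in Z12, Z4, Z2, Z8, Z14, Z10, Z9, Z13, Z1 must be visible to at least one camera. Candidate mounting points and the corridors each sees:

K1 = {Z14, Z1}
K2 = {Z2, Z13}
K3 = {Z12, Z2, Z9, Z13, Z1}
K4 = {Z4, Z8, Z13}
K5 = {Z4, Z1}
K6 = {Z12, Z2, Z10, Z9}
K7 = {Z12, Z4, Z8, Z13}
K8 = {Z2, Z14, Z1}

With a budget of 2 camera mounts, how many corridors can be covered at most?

Choosing K3, K4 covers {Z12, Z4, Z2, Z8, Z9, Z13, Z1} — 7 corridors.
No choice of 2 camera mounts does better; here Z14, Z10 are left uncovered.

7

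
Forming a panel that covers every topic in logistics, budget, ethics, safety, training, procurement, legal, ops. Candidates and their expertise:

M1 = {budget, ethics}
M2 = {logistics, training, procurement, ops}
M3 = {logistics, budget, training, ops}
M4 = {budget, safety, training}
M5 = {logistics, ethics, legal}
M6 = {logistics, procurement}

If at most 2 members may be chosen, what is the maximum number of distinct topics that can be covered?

Choosing M1, M2 covers {logistics, budget, ethics, training, procurement, ops} — 6 topics.
No choice of 2 members does better; here safety, legal are left uncovered.

6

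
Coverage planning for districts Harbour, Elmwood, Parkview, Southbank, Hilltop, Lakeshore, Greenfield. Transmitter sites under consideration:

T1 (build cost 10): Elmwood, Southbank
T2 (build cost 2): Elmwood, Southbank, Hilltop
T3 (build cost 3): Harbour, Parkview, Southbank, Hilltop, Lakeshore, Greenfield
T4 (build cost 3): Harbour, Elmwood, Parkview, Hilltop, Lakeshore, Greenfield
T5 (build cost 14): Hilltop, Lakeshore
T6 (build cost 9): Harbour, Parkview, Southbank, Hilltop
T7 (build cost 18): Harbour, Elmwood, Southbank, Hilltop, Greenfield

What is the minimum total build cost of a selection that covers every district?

T2, T3 cover every district at build cost 2 + 3 = 5.
Any cover uses at least 2 transmitter sites; among all covering selections none totals below 5.

5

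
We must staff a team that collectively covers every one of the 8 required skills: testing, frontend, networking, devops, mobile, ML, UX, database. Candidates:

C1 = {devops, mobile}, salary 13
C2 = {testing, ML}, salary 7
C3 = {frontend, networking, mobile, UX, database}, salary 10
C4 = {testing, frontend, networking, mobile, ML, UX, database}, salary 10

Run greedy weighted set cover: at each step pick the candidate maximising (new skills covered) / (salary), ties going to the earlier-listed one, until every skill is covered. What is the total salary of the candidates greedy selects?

23

Pick 1: C4 adds 7 new (testing, frontend, networking, mobile, ML, UX, database) at salary 10 (ratio 7/10).
Pick 2: C1 adds 1 new (devops) at salary 13 (ratio 1/13).
Greedy total salary: 10 + 13 = 23.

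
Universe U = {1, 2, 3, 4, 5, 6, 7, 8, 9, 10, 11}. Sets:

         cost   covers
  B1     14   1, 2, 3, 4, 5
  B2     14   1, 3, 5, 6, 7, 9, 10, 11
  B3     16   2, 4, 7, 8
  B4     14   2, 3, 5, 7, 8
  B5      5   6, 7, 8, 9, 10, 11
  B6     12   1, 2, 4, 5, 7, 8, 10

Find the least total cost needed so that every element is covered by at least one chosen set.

B1, B5 cover every element at cost 14 + 5 = 19.
Any cover uses at least 2 sets; among all covering selections none totals below 19.

19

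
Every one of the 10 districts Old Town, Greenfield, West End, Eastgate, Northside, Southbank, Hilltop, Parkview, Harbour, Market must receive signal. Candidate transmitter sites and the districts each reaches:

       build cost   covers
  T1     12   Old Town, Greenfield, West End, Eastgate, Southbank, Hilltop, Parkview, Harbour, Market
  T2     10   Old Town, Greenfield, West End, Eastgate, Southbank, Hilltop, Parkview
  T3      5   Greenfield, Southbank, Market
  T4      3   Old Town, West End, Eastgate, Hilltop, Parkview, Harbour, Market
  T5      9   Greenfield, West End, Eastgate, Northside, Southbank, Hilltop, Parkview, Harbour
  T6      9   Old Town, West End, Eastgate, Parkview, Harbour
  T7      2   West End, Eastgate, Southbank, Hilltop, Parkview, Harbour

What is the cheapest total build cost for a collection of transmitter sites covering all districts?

12

T4, T5 cover every district at build cost 3 + 9 = 12.
Any cover uses at least 2 transmitter sites; among all covering selections none totals below 12.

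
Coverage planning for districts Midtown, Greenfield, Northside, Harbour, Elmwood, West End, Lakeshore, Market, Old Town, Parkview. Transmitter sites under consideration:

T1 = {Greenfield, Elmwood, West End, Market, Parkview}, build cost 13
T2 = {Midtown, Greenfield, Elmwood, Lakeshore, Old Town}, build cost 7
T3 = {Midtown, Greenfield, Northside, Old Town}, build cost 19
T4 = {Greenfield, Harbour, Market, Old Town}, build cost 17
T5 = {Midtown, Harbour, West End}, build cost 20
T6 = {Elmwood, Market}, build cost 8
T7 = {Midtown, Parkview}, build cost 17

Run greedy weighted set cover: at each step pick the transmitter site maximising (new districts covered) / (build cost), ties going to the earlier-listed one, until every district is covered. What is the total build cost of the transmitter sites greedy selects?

56

Pick 1: T2 adds 5 new (Midtown, Greenfield, Elmwood, Lakeshore, Old Town) at build cost 7 (ratio 5/7).
Pick 2: T1 adds 3 new (West End, Market, Parkview) at build cost 13 (ratio 3/13).
Pick 3: T4 adds 1 new (Harbour) at build cost 17 (ratio 1/17).
Pick 4: T3 adds 1 new (Northside) at build cost 19 (ratio 1/19).
Greedy total build cost: 7 + 13 + 17 + 19 = 56.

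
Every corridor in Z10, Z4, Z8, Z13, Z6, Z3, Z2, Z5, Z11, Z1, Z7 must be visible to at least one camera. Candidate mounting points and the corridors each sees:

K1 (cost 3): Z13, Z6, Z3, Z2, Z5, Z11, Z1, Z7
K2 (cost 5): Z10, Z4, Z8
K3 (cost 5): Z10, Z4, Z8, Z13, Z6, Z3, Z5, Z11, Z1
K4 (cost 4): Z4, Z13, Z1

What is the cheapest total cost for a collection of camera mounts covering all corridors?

8

K1, K2 cover every corridor at cost 3 + 5 = 8.
Any cover uses at least 2 camera mounts; among all covering selections none totals below 8.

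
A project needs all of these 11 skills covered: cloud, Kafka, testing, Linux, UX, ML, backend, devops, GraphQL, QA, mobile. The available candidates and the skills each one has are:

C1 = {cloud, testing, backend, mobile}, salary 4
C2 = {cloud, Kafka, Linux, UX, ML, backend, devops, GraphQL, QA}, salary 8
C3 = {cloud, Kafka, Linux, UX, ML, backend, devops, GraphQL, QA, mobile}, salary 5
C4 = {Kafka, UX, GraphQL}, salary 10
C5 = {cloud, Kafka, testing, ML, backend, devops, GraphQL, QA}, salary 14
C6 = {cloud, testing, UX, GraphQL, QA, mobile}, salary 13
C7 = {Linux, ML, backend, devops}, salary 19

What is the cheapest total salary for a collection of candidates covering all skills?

9

C1, C3 cover every skill at salary 4 + 5 = 9.
Any cover uses at least 2 candidates; among all covering selections none totals below 9.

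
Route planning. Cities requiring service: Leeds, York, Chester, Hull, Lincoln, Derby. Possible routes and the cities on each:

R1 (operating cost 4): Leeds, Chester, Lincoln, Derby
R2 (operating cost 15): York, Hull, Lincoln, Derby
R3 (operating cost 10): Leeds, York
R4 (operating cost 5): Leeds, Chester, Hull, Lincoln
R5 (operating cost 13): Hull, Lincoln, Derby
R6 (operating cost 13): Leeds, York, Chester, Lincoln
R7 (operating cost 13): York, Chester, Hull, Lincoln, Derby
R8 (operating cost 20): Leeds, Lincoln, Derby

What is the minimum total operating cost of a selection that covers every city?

R1, R7 cover every city at operating cost 4 + 13 = 17.
Any cover uses at least 2 routes; among all covering selections none totals below 17.
Greedy by coverage-per-operating cost would pick R1, R4, R3 for 19 — worse than the optimum 17.

17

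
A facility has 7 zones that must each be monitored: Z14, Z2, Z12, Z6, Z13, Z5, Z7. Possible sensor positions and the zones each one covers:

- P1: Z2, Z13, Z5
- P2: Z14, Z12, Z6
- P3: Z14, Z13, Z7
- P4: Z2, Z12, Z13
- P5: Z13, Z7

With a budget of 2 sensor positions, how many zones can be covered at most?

Choosing P1, P2 covers {Z14, Z2, Z12, Z6, Z13, Z5} — 6 zones.
No choice of 2 sensor positions does better; here Z7 is left uncovered.

6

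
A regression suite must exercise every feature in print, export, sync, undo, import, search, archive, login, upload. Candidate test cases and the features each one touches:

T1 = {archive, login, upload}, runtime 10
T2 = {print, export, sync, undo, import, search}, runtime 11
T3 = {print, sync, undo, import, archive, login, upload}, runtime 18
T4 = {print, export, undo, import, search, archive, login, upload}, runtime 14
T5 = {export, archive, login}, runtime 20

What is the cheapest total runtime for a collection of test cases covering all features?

21

T1, T2 cover every feature at runtime 10 + 11 = 21.
Any cover uses at least 2 test cases; among all covering selections none totals below 21.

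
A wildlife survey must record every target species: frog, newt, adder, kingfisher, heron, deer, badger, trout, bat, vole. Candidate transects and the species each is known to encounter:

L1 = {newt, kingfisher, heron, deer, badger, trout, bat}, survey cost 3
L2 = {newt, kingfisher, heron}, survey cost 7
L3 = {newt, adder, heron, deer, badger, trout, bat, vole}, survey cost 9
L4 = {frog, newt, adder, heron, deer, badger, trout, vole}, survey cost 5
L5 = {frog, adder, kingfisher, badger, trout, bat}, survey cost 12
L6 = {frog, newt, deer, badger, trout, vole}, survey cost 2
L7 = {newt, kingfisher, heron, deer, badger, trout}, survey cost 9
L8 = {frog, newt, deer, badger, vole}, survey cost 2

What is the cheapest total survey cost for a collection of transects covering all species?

L1, L4 cover every species at survey cost 3 + 5 = 8.
Any cover uses at least 2 transects; among all covering selections none totals below 8.
Greedy by coverage-per-survey cost would pick L6, L1, L4 for 10 — worse than the optimum 8.

8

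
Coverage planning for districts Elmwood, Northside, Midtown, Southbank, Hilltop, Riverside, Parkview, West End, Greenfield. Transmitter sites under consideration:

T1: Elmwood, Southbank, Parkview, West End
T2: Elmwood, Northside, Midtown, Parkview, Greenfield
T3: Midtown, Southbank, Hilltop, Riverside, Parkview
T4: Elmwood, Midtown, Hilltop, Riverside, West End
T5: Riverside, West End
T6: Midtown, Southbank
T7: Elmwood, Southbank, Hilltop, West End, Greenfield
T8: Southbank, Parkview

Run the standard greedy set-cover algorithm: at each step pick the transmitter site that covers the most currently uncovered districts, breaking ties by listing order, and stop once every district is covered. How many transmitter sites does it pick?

3

Pick 1: T2 covers 5 new districts (Elmwood, Northside, Midtown, Parkview, Greenfield).
Pick 2: T3 covers 3 new districts (Southbank, Hilltop, Riverside).
Pick 3: T1 covers 1 new districts (West End).
Greedy uses 3 transmitter sites.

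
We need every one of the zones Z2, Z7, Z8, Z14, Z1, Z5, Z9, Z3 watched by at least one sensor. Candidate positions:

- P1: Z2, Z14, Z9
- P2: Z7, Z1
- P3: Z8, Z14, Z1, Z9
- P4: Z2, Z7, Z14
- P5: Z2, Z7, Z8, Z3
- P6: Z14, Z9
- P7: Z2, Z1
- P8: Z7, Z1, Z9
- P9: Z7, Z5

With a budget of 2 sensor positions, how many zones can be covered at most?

7

Choosing P3, P5 covers {Z2, Z7, Z8, Z14, Z1, Z9, Z3} — 7 zones.
No choice of 2 sensor positions does better; here Z5 is left uncovered.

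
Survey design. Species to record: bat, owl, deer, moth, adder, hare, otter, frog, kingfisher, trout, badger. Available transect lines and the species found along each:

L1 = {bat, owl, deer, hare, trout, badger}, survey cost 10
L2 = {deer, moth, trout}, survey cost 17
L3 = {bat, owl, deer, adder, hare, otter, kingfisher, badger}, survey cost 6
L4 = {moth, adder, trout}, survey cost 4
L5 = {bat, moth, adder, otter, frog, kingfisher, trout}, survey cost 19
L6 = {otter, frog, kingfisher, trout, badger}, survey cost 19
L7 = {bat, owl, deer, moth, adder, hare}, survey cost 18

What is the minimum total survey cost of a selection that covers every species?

L3, L5 cover every species at survey cost 6 + 19 = 25.
Any cover uses at least 2 transects; among all covering selections none totals below 25.
Greedy by coverage-per-survey cost would pick L3, L4, L5 for 29 — worse than the optimum 25.

25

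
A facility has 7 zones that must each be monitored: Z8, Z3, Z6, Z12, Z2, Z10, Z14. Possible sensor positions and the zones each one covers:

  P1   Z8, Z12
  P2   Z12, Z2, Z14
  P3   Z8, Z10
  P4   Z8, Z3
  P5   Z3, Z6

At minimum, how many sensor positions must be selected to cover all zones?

P2, P3, P5 together cover {Z8, Z3, Z6, Z12, Z2, Z10, Z14} — every zone.
No 2 of the 5 sensor positions cover everything (all 10 pairs fall short), so 3 is minimum.

3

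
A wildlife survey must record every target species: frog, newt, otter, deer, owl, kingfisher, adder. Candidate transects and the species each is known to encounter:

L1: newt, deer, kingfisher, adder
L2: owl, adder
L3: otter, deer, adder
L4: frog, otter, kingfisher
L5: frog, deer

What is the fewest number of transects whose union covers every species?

3

L1, L2, L4 together cover {frog, newt, otter, deer, owl, kingfisher, adder} — every species.
No 2 of the 5 transects cover everything (all 10 pairs fall short), so 3 is minimum.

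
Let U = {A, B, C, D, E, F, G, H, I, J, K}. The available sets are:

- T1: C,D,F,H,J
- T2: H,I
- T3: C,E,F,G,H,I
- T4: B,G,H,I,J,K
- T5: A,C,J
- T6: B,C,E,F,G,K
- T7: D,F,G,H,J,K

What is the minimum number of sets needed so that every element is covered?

4

T1, T2, T5, T6 together cover {A, B, C, D, E, F, G, H, I, J, K} — every element.
No 3 of the 7 sets cover everything (all 35 triples fall short), so 4 is minimum.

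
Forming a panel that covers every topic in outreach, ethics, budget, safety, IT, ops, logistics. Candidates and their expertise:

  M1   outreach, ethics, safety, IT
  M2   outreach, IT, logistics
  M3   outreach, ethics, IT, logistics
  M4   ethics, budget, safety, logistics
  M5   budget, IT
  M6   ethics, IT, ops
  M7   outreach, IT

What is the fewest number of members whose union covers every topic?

3

M1, M4, M6 together cover {outreach, ethics, budget, safety, IT, ops, logistics} — every topic.
No 2 of the 7 members cover everything (all 21 pairs fall short), so 3 is minimum.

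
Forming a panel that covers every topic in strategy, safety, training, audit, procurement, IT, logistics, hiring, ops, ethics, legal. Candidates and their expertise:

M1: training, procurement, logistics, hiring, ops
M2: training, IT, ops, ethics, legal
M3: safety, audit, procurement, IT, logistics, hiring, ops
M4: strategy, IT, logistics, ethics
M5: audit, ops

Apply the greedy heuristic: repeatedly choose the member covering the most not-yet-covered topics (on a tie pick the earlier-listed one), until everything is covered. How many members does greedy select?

Pick 1: M3 covers 7 new topics (safety, audit, procurement, IT, logistics, hiring, ops).
Pick 2: M2 covers 3 new topics (training, ethics, legal).
Pick 3: M4 covers 1 new topics (strategy).
Greedy uses 3 members.

3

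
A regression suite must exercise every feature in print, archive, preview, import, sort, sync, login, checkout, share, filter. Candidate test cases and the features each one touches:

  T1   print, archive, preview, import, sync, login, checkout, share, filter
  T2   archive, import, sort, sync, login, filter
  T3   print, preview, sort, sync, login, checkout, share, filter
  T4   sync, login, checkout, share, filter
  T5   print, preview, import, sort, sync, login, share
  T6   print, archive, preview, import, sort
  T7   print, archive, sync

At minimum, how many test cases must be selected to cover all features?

2

T1, T2 together cover {print, archive, preview, import, sort, sync, login, checkout, share, filter} — every feature.
No single test case contains all 10 features, so 2 is optimal.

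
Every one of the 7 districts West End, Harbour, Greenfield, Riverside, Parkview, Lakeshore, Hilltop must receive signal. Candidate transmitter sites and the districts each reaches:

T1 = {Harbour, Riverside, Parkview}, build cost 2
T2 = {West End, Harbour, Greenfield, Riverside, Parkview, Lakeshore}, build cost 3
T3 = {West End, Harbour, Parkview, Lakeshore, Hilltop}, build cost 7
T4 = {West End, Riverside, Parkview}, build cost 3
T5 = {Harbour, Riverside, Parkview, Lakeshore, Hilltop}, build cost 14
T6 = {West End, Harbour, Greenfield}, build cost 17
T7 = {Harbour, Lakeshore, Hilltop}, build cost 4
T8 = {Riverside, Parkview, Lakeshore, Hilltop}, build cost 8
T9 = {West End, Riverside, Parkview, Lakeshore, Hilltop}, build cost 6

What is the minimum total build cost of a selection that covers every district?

7

T2, T7 cover every district at build cost 3 + 4 = 7.
Any cover uses at least 2 transmitter sites; among all covering selections none totals below 7.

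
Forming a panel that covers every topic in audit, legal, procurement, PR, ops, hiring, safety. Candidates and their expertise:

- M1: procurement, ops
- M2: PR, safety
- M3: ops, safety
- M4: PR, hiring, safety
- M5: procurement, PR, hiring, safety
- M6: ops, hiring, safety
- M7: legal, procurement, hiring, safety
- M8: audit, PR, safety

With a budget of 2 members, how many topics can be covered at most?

6

Choosing M7, M8 covers {audit, legal, procurement, PR, hiring, safety} — 6 topics.
No choice of 2 members does better; here ops is left uncovered.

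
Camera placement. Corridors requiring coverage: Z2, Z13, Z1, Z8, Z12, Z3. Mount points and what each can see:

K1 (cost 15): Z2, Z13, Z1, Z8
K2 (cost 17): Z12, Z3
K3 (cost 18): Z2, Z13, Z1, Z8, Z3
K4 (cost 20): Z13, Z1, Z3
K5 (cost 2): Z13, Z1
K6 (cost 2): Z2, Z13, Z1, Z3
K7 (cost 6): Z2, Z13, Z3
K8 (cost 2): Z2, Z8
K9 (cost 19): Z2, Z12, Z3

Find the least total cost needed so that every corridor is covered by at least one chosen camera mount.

K2, K5, K8 cover every corridor at cost 17 + 2 + 2 = 21.
Any cover uses at least 2 camera mounts; among all covering selections none totals below 21.

21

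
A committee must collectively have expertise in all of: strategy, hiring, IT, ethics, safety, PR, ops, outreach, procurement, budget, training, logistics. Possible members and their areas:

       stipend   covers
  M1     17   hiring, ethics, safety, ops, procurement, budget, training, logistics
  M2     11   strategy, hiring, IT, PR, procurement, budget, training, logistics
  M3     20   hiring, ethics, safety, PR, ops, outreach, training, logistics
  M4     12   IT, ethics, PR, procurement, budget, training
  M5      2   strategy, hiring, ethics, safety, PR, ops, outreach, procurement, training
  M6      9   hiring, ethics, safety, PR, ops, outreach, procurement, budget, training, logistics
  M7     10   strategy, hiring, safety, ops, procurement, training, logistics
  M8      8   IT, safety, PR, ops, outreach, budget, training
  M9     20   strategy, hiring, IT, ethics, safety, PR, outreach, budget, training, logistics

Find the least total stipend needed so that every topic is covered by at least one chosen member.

13

M2, M5 cover every topic at stipend 11 + 2 = 13.
Any cover uses at least 2 members; among all covering selections none totals below 13.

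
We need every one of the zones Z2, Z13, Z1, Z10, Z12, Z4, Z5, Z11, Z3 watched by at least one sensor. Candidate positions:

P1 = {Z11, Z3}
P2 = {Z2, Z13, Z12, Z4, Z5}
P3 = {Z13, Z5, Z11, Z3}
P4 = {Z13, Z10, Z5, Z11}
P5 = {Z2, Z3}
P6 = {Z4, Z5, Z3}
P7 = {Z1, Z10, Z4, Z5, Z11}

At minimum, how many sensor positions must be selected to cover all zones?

P1, P2, P7 together cover {Z2, Z13, Z1, Z10, Z12, Z4, Z5, Z11, Z3} — every zone.
No 2 of the 7 sensor positions cover everything (all 21 pairs fall short), so 3 is minimum.

3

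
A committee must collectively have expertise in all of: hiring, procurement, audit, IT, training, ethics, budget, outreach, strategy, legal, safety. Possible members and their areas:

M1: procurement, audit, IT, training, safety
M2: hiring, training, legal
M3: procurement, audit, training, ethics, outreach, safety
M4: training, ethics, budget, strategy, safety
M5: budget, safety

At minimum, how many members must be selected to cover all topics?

4

M1, M2, M3, M4 together cover {hiring, procurement, audit, IT, training, ethics, budget, outreach, strategy, legal, safety} — every topic.
No 3 of the 5 members cover everything (all 10 triples fall short), so 4 is minimum.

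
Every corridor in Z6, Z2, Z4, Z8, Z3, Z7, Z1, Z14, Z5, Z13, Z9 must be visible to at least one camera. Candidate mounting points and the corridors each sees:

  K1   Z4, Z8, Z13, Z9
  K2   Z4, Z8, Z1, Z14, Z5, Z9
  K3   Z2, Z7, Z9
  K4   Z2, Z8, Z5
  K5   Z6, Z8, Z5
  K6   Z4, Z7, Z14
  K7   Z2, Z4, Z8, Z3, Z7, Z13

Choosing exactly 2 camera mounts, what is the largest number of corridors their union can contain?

10

Choosing K2, K7 covers {Z2, Z4, Z8, Z3, Z7, Z1, Z14, Z5, Z13, Z9} — 10 corridors.
No choice of 2 camera mounts does better; here Z6 is left uncovered.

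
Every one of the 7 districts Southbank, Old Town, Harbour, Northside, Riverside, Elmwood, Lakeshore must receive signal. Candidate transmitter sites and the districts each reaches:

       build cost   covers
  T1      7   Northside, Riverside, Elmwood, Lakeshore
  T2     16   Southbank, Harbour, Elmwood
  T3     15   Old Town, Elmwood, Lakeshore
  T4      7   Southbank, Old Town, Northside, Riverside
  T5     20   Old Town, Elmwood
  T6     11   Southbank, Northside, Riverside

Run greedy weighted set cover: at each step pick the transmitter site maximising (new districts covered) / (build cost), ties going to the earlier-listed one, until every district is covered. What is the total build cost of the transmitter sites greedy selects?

30

Pick 1: T1 adds 4 new (Northside, Riverside, Elmwood, Lakeshore) at build cost 7 (ratio 4/7).
Pick 2: T4 adds 2 new (Southbank, Old Town) at build cost 7 (ratio 2/7).
Pick 3: T2 adds 1 new (Harbour) at build cost 16 (ratio 1/16).
Greedy total build cost: 7 + 7 + 16 = 30.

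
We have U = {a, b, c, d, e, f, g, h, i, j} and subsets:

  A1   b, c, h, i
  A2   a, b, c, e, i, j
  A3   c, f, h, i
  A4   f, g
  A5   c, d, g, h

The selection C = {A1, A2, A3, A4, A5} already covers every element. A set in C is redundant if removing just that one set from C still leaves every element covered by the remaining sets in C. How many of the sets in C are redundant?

3

Drop A1: the rest still cover every element — redundant.
Drop A2: a, e, j uncovered — not redundant.
Drop A3: the rest still cover every element — redundant.
Drop A4: the rest still cover every element — redundant.
Drop A5: d uncovered — not redundant.
3 redundant: A1, A3, A4.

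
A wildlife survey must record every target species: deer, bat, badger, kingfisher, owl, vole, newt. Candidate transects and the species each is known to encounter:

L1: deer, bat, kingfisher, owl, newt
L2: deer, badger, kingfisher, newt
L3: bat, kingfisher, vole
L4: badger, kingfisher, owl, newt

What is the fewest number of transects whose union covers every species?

3

L1, L2, L3 together cover {deer, bat, badger, kingfisher, owl, vole, newt} — every species.
No 2 of the 4 transects cover everything (all 6 pairs fall short), so 3 is minimum.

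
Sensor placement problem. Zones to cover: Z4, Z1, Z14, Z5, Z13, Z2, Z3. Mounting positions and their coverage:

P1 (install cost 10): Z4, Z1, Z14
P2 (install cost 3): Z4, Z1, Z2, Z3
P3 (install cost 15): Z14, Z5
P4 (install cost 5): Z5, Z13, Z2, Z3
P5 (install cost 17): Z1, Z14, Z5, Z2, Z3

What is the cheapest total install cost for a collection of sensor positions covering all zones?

P1, P4 cover every zone at install cost 10 + 5 = 15.
Any cover uses at least 2 sensor positions; among all covering selections none totals below 15.

15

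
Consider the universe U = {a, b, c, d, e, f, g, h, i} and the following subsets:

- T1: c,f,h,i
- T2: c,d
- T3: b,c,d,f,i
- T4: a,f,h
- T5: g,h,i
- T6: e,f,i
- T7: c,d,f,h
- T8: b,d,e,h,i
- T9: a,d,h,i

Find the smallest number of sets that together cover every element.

T1, T4, T5, T8 together cover {a, b, c, d, e, f, g, h, i} — every element.
No 3 of the 9 sets cover everything (all 84 triples fall short), so 4 is minimum.

4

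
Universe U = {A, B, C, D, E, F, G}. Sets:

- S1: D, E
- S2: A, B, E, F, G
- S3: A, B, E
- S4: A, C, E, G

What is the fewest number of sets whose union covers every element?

3

S1, S2, S4 together cover {A, B, C, D, E, F, G} — every element.
No 2 of the 4 sets cover everything (all 6 pairs fall short), so 3 is minimum.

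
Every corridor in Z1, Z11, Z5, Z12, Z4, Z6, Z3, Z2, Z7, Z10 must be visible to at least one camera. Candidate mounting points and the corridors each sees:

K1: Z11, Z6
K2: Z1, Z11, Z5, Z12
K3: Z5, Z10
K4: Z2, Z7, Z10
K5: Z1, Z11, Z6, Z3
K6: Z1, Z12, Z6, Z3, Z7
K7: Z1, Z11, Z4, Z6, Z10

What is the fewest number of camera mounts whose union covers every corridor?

4

K2, K4, K5, K7 together cover {Z1, Z11, Z5, Z12, Z4, Z6, Z3, Z2, Z7, Z10} — every corridor.
No 3 of the 7 camera mounts cover everything (all 35 triples fall short), so 4 is minimum.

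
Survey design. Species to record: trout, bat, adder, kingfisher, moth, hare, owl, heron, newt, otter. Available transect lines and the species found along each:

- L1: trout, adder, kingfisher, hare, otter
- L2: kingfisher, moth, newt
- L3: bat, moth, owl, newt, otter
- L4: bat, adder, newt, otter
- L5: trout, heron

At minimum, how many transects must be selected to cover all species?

L1, L3, L5 together cover {trout, bat, adder, kingfisher, moth, hare, owl, heron, newt, otter} — every species.
No 2 of the 5 transects cover everything (all 10 pairs fall short), so 3 is minimum.

3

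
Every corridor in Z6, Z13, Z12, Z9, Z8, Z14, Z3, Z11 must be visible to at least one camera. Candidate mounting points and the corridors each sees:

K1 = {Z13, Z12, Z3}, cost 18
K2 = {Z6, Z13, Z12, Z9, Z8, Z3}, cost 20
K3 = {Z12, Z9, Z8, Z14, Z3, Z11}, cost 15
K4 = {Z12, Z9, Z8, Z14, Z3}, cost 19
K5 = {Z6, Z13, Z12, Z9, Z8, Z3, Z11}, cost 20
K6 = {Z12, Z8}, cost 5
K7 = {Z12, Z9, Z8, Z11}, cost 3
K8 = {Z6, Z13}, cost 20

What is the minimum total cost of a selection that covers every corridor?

K2, K3 cover every corridor at cost 20 + 15 = 35.
Any cover uses at least 2 camera mounts; among all covering selections none totals below 35.

35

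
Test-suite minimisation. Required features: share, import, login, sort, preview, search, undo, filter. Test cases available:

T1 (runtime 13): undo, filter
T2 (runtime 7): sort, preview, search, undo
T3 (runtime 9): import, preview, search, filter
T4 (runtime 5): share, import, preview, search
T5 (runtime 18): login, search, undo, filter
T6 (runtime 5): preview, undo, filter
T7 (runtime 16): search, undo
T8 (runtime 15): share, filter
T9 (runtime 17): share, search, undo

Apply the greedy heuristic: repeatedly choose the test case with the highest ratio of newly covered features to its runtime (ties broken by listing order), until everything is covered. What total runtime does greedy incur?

Pick 1: T4 adds 4 new (share, import, preview, search) at runtime 5 (ratio 4/5).
Pick 2: T6 adds 2 new (undo, filter) at runtime 5 (ratio 2/5).
Pick 3: T2 adds 1 new (sort) at runtime 7 (ratio 1/7).
Pick 4: T5 adds 1 new (login) at runtime 18 (ratio 1/18).
Greedy total runtime: 5 + 5 + 7 + 18 = 35. (The true optimum is 30, so greedy overshoots here.)

35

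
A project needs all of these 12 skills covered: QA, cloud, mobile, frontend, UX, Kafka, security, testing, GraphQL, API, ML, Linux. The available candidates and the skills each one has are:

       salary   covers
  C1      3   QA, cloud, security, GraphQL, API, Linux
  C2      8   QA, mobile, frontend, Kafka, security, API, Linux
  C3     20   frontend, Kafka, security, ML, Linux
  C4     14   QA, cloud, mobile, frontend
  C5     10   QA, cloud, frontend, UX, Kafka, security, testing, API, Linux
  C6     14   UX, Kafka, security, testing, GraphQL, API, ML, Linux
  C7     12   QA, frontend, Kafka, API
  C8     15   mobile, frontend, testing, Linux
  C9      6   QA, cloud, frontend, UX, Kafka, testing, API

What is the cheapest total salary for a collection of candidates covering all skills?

25

C1, C2, C6 cover every skill at salary 3 + 8 + 14 = 25.
Any cover uses at least 2 candidates; among all covering selections none totals below 25.
Greedy by coverage-per-salary would pick C1, C9, C2, C6 for 31 — worse than the optimum 25.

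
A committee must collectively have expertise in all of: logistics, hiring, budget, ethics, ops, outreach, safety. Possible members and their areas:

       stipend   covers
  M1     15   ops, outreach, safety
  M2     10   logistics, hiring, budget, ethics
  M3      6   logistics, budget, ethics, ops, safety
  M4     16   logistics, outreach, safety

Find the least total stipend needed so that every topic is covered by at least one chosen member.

M1, M2 cover every topic at stipend 15 + 10 = 25.
Any cover uses at least 2 members; among all covering selections none totals below 25.
Greedy by coverage-per-stipend would pick M3, M2, M1 for 31 — worse than the optimum 25.

25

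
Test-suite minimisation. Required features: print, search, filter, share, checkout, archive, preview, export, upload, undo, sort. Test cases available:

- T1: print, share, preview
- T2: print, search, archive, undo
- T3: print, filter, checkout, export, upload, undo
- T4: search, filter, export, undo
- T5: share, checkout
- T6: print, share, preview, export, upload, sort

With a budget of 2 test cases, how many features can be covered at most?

Choosing T2, T6 covers {print, search, share, archive, preview, export, upload, undo, sort} — 9 features.
No choice of 2 test cases does better; here filter, checkout are left uncovered.

9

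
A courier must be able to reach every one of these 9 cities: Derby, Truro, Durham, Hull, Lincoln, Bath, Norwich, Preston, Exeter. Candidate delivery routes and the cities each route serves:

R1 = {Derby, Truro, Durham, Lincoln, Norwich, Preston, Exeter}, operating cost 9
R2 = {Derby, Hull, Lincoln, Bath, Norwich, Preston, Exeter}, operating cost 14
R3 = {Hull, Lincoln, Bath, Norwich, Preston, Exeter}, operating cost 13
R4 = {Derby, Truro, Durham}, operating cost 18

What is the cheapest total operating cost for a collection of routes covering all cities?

22

R1, R3 cover every city at operating cost 9 + 13 = 22.
Any cover uses at least 2 routes; among all covering selections none totals below 22.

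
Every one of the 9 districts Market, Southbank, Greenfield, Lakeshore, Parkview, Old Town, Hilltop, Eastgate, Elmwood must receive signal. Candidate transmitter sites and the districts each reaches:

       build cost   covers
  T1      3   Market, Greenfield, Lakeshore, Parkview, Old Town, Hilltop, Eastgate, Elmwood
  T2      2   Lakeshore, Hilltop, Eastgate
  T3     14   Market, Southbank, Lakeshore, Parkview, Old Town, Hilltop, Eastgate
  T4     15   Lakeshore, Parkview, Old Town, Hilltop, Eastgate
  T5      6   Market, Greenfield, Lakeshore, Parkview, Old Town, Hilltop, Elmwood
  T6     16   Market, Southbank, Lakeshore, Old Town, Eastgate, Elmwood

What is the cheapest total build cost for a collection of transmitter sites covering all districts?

T1, T3 cover every district at build cost 3 + 14 = 17.
Any cover uses at least 2 transmitter sites; among all covering selections none totals below 17.

17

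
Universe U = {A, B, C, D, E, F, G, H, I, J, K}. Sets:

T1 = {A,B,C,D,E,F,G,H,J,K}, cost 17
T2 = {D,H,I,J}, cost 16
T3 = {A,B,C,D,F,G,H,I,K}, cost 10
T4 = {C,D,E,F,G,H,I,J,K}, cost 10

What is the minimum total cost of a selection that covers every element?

20

T3, T4 cover every element at cost 10 + 10 = 20.
Any cover uses at least 2 sets; among all covering selections none totals below 20.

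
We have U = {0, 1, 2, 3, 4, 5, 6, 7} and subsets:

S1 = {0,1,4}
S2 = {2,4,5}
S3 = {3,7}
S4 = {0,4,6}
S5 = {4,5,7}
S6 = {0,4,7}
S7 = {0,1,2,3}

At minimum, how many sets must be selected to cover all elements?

S4, S5, S7 together cover {0, 1, 2, 3, 4, 5, 6, 7} — every element.
No 2 of the 7 sets cover everything (all 21 pairs fall short), so 3 is minimum.

3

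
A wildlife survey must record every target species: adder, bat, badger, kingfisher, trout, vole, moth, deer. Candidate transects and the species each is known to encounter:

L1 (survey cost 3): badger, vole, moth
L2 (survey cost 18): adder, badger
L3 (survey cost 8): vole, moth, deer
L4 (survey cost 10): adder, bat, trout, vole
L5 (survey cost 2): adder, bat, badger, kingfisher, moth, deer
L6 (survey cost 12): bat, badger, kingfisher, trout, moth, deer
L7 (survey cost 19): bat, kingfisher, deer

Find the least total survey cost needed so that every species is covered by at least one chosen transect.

L4, L5 cover every species at survey cost 10 + 2 = 12.
Any cover uses at least 2 transects; among all covering selections none totals below 12.

12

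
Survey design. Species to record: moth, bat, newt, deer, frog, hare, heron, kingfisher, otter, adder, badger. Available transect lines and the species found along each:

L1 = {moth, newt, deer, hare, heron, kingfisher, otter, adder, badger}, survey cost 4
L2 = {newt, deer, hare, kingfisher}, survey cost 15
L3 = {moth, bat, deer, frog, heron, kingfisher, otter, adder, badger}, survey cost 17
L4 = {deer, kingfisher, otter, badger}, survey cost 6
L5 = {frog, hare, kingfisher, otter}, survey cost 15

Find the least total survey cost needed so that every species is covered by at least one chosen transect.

21

L1, L3 cover every species at survey cost 4 + 17 = 21.
Any cover uses at least 2 transects; among all covering selections none totals below 21.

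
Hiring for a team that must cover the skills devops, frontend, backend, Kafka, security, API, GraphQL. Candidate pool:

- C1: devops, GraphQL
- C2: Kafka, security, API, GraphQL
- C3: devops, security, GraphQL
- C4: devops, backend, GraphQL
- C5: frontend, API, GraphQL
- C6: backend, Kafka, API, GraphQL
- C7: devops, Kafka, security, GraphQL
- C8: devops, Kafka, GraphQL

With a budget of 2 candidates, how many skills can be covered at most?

6

Choosing C2, C4 covers {devops, backend, Kafka, security, API, GraphQL} — 6 skills.
No choice of 2 candidates does better; here frontend is left uncovered.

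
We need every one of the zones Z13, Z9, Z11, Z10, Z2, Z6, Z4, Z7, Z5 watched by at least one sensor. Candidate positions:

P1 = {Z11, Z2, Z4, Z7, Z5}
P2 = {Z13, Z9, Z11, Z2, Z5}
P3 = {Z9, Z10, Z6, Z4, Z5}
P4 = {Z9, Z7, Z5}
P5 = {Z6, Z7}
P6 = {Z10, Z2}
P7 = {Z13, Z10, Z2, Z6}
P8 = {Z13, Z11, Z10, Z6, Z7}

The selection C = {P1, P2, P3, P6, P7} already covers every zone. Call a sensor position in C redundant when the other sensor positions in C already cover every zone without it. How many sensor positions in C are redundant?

Drop P1: Z7 uncovered — not redundant.
Drop P2: the rest still cover every zone — redundant.
Drop P3: the rest still cover every zone — redundant.
Drop P6: the rest still cover every zone — redundant.
Drop P7: the rest still cover every zone — redundant.
4 redundant: P2, P3, P6, P7.

4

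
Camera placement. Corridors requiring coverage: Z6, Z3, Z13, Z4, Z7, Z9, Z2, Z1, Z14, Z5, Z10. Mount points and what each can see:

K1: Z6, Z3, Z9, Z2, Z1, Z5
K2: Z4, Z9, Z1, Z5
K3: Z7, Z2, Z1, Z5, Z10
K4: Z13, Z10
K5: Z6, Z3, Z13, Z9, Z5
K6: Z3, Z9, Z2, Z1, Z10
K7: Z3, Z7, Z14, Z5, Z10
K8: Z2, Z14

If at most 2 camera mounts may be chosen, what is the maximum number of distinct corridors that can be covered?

Choosing K1, K7 covers {Z6, Z3, Z7, Z9, Z2, Z1, Z14, Z5, Z10} — 9 corridors.
No choice of 2 camera mounts does better; here Z13, Z4 are left uncovered.

9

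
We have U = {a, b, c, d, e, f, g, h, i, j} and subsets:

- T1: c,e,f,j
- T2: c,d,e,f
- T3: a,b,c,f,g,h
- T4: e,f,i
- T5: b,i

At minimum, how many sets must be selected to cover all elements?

4

T1, T2, T3, T4 together cover {a, b, c, d, e, f, g, h, i, j} — every element.
No 3 of the 5 sets cover everything (all 10 triples fall short), so 4 is minimum.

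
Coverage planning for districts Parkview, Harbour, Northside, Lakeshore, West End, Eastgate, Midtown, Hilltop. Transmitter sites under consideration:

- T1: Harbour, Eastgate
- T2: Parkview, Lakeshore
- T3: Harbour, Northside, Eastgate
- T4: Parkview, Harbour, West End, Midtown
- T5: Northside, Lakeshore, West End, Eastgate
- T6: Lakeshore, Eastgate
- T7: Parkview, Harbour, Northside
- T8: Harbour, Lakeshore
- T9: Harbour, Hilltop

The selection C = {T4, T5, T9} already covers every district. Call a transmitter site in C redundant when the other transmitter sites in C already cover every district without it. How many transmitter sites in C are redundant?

0

Drop T4: Parkview, Midtown uncovered — not redundant.
Drop T5: Northside, Lakeshore, Eastgate uncovered — not redundant.
Drop T9: Hilltop uncovered — not redundant.
None of the transmitter sites in C is redundant.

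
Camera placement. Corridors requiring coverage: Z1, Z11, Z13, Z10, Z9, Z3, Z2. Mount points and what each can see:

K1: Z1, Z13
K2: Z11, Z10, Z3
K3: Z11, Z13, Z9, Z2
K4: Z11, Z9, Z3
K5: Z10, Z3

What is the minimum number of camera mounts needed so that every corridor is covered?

3

K1, K2, K3 together cover {Z1, Z11, Z13, Z10, Z9, Z3, Z2} — every corridor.
No 2 of the 5 camera mounts cover everything (all 10 pairs fall short), so 3 is minimum.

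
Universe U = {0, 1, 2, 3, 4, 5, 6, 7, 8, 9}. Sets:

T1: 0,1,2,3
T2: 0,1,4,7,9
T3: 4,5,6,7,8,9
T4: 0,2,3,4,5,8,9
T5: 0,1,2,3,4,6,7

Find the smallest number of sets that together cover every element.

T1, T3 together cover {0, 1, 2, 3, 4, 5, 6, 7, 8, 9} — every element.
No single set contains all 10 elements, so 2 is optimal.

2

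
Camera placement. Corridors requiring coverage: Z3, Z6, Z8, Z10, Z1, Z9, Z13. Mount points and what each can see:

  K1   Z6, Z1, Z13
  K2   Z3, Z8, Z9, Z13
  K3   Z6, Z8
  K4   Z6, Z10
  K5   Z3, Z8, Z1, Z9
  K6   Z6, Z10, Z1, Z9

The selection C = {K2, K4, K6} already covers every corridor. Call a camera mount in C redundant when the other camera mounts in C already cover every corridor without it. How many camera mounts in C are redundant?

1

Drop K2: Z3, Z8, Z13 uncovered — not redundant.
Drop K4: the rest still cover every corridor — redundant.
Drop K6: Z1 uncovered — not redundant.
1 redundant: K4.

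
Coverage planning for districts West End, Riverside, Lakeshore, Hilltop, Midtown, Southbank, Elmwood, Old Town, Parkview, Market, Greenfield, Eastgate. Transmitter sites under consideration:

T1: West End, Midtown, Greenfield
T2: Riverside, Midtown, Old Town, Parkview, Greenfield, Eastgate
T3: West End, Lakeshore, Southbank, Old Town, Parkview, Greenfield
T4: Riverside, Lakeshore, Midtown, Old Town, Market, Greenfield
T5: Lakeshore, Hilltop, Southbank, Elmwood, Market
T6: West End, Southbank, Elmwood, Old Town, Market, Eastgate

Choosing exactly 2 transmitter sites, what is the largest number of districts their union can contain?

11

Choosing T2, T5 covers {Riverside, Lakeshore, Hilltop, Midtown, Southbank, Elmwood, Old Town, Parkview, Market, Greenfield, Eastgate} — 11 districts.
No choice of 2 transmitter sites does better; here West End is left uncovered.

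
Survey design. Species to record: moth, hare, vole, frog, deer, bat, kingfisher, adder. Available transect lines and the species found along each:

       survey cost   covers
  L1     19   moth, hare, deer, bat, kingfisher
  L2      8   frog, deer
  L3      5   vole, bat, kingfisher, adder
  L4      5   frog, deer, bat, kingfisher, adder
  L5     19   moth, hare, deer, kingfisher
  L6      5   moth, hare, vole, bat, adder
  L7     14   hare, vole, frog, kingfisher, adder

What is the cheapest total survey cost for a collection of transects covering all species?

L4, L6 cover every species at survey cost 5 + 5 = 10.
Any cover uses at least 2 transects; among all covering selections none totals below 10.

10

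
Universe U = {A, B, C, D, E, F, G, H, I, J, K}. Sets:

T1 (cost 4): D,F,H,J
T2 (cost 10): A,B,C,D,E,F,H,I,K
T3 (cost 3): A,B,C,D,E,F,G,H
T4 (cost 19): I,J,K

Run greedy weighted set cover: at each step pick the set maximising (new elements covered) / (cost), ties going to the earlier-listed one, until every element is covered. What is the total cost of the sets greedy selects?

17

Pick 1: T3 adds 8 new (A, B, C, D, E, F, G, H) at cost 3 (ratio 8/3).
Pick 2: T1 adds 1 new (J) at cost 4 (ratio 1/4).
Pick 3: T2 adds 2 new (I, K) at cost 10 (ratio 2/10).
Greedy total cost: 3 + 4 + 10 = 17.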